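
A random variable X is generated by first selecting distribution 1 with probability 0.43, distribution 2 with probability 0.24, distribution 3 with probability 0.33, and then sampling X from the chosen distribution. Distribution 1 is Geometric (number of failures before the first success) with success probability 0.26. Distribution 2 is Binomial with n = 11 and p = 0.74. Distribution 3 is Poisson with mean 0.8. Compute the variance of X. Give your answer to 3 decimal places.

Per component, 1: μ=2.84615, E[X²]=19.0473; 2: μ=8.14, E[X²]=68.376; 3: μ=0.8, E[X²]=1.44.
E[X] = 0.43·2.84615 + 0.24·8.14 + 0.33·0.8 = 3.44145.
E[X²] = 0.43·19.0473 + 0.24·68.376 + 0.33·1.44 = 25.0758.
Var(X) = E[X²] − (E[X])² = 25.0758 − 11.8436 = 13.2322.

13.232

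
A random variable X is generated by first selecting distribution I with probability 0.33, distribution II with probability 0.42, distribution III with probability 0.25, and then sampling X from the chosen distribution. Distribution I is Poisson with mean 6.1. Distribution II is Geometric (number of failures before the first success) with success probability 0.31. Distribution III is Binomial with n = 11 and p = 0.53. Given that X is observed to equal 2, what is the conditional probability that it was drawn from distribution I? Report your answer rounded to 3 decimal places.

0.172

Likelihoods P(X=2 | ·): I: 0.0417286; II: 0.147591; III: 0.01729.
Posterior ∝ prior × likelihood. Numerator for I: 0.33·0.0417286 = 0.0137704.
Normalizing constant: 0.33·0.0417286 + 0.42·0.147591 + 0.25·0.01729 = 0.0800811.
P(I | observation) = 0.0137704 / 0.0800811 = 0.171956.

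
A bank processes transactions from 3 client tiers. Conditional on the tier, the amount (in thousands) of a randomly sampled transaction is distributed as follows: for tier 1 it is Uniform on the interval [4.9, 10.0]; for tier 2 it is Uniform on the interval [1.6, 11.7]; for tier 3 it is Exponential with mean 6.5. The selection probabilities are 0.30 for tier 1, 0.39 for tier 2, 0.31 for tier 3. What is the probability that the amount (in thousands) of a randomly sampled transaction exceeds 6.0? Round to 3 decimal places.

0.579

Conditional on each tier, P(X > 6.0): 1: 0.784314; 2: 0.564356; 3: 0.397295.
By total probability, P(X > 6.0) = 0.3·0.784314 + 0.39·0.564356 + 0.31·0.397295 = 0.578554.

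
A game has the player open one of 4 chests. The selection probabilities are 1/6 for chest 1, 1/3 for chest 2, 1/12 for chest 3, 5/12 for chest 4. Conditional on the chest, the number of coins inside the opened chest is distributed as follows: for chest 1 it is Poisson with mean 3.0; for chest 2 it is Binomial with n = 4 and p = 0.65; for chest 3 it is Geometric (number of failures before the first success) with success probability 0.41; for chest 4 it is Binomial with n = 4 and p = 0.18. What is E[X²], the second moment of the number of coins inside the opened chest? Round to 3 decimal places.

5.484

For each component E[X²] = Var + (mean)², giving 1: 12; 2: 7.67; 3: 5.58061; 4: 1.1088.
Overall E[X²] = 0.166667·12 + 0.333333·7.67 + 0.0833333·5.58061 + 0.416667·1.1088 = 5.48372.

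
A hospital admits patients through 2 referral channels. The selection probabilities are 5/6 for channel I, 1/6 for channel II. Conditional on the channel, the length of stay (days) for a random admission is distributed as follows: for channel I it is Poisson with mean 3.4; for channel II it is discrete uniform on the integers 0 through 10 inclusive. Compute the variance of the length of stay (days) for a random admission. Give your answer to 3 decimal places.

Per component, I: μ=3.4, E[X²]=14.96; II: μ=5, E[X²]=35.
E[X] = 0.833333·3.4 + 0.166667·5 = 3.66667.
E[X²] = 0.833333·14.96 + 0.166667·35 = 18.3.
Var(X) = E[X²] − (E[X])² = 18.3 − 13.4444 = 4.85556.

4.856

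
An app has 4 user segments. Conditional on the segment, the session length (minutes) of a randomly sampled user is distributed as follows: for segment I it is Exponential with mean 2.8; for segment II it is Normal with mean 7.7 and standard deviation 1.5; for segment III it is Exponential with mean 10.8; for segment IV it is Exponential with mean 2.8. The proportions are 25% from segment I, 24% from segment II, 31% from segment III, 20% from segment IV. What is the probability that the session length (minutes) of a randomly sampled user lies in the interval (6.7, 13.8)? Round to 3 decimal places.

0.298

Conditional on each segment, P(6.7 < X < 13.8): I: 0.0841314; II: 0.747484; III: 0.259089; IV: 0.0841314.
By total probability, P(6.7 < X < 13.8) = 0.25·0.0841314 + 0.24·0.747484 + 0.31·0.259089 + 0.2·0.0841314 = 0.297573.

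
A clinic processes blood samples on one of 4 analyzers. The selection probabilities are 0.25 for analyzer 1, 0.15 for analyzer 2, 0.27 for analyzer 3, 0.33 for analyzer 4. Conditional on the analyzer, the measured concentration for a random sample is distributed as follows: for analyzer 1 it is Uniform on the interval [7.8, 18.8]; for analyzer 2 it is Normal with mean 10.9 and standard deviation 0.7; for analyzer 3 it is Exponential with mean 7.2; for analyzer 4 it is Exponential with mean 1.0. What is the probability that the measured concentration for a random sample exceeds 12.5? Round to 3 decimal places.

Conditional on each analyzer, P(X > 12.5): 1: 0.572727; 2: 0.0111355; 3: 0.176204; 4: 3.72665e-06.
By total probability, P(X > 12.5) = 0.25·0.572727 + 0.15·0.0111355 + 0.27·0.176204 + 0.33·3.72665e-06 = 0.192429.

0.192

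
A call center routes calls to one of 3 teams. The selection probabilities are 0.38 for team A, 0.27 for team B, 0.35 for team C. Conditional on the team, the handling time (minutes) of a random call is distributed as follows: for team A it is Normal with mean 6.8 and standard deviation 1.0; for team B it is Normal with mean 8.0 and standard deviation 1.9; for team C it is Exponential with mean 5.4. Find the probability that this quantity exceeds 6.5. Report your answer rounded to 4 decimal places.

0.5518

Conditional on each team, P(X > 6.5): A: 0.617911; B: 0.785082; C: 0.300081.
By total probability, P(X > 6.5) = 0.38·0.617911 + 0.27·0.785082 + 0.35·0.300081 = 0.551807.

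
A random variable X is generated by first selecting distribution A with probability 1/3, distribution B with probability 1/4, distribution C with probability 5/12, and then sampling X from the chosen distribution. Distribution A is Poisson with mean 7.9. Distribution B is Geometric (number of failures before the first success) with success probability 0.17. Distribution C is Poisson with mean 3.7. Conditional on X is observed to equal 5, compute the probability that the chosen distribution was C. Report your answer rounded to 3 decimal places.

Likelihoods P(X=5 | ·): A: 0.0950666; B: 0.0669637; C: 0.142869.
Posterior ∝ prior × likelihood. Numerator for C: 0.416667·0.142869 = 0.0595287.
Normalizing constant: 0.333333·0.0950666 + 0.25·0.0669637 + 0.416667·0.142869 = 0.107958.
P(C | observation) = 0.0595287 / 0.107958 = 0.551404.

0.551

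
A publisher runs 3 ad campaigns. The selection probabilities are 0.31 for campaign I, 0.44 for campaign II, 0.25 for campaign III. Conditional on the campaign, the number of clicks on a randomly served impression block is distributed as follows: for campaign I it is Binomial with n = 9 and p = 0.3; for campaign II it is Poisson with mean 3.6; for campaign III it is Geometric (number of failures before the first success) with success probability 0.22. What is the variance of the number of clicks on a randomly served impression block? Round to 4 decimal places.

6.3650

Per component, I: μ=2.7, E[X²]=9.18; II: μ=3.6, E[X²]=16.56; III: μ=3.54545, E[X²]=28.686.
E[X] = 0.31·2.7 + 0.44·3.6 + 0.25·3.54545 = 3.30736.
E[X²] = 0.31·9.18 + 0.44·16.56 + 0.25·28.686 = 17.3037.
Var(X) = E[X²] − (E[X])² = 17.3037 − 10.9387 = 6.36503.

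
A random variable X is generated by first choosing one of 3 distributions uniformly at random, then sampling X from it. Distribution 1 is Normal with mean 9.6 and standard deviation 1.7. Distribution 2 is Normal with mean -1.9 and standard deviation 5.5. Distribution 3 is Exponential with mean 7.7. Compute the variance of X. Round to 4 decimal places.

56.1456

Per component, 1: μ=9.6, E[X²]=95.05; 2: μ=-1.9, E[X²]=33.86; 3: μ=7.7, E[X²]=118.58.
E[X] = 0.333333·9.6 + 0.333333·-1.9 + 0.333333·7.7 = 5.13333.
E[X²] = 0.333333·95.05 + 0.333333·33.86 + 0.333333·118.58 = 82.4967.
Var(X) = E[X²] − (E[X])² = 82.4967 − 26.3511 = 56.1456.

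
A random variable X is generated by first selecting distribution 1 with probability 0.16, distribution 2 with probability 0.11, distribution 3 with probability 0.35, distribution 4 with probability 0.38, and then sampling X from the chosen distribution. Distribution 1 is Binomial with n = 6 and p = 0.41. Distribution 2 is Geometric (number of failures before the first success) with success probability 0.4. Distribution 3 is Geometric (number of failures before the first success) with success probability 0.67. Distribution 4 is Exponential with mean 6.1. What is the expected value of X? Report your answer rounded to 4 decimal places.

3.0490

Component means — 1: 2.46; 2: 1.5; 3: 0.492537; 4: 6.1.
E[X] = 0.16·2.46 + 0.11·1.5 + 0.35·0.492537 + 0.38·6.1 = 3.04899.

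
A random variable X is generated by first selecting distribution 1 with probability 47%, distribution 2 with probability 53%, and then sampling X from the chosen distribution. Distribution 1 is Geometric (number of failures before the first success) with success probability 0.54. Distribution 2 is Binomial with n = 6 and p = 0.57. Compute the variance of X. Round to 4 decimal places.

3.1638

Per component, 1: μ=0.851852, E[X²]=2.30316; 2: μ=3.42, E[X²]=13.167.
E[X] = 0.47·0.851852 + 0.53·3.42 = 2.21297.
E[X²] = 0.47·2.30316 + 0.53·13.167 = 8.06099.
Var(X) = E[X²] − (E[X])² = 8.06099 − 4.89724 = 3.16375.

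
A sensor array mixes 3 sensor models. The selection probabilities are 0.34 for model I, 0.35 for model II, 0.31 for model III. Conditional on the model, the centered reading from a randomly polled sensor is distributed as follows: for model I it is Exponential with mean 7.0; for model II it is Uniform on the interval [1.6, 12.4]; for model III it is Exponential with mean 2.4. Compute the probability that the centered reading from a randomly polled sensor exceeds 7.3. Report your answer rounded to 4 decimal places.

Conditional on each model, P(X > 7.3): I: 0.352446; II: 0.472222; III: 0.0477552.
By total probability, P(X > 7.3) = 0.34·0.352446 + 0.35·0.472222 + 0.31·0.0477552 = 0.299914.

0.2999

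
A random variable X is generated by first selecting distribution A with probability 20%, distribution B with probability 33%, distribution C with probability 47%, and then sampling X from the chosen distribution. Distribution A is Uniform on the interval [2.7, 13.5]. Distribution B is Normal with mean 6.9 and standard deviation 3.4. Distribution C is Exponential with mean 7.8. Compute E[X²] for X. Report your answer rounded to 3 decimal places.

91.782

For each component E[X²] = Var + (mean)², giving A: 75.33; B: 59.17; C: 121.68.
Overall E[X²] = 0.2·75.33 + 0.33·59.17 + 0.47·121.68 = 91.7817.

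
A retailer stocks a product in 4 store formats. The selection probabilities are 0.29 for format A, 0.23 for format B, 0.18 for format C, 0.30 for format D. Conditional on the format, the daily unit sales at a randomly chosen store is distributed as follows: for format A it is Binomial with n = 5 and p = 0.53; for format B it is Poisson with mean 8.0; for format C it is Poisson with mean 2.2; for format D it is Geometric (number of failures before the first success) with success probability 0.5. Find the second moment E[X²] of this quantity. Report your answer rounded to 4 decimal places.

21.1249

For each component E[X²] = Var + (mean)², giving A: 8.268; B: 72; C: 7.04; D: 3.
Overall E[X²] = 0.29·8.268 + 0.23·72 + 0.18·7.04 + 0.3·3 = 21.1249.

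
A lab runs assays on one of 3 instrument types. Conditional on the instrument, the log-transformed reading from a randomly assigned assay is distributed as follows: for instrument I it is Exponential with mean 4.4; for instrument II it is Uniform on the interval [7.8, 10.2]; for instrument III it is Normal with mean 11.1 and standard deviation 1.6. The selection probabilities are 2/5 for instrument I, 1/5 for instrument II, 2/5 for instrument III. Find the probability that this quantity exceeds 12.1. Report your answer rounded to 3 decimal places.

Conditional on each instrument, P(X > 12.1): I: 0.0639279; II: 0; III: 0.265986.
By total probability, P(X > 12.1) = 0.4·0.0639279 + 0.2·0 + 0.4·0.265986 = 0.131965.

0.132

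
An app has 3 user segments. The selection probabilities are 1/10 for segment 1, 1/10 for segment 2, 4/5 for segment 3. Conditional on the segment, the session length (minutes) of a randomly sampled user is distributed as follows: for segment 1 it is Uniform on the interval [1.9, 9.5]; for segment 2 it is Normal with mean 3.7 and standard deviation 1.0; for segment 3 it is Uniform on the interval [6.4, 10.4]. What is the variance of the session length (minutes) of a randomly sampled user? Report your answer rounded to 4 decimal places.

Per component, 1: μ=5.7, E[X²]=37.3033; 2: μ=3.7, E[X²]=14.69; 3: μ=8.4, E[X²]=71.8933.
E[X] = 0.1·5.7 + 0.1·3.7 + 0.8·8.4 = 7.66.
E[X²] = 0.1·37.3033 + 0.1·14.69 + 0.8·71.8933 = 62.714.
Var(X) = E[X²] − (E[X])² = 62.714 − 58.6756 = 4.0384.

4.0384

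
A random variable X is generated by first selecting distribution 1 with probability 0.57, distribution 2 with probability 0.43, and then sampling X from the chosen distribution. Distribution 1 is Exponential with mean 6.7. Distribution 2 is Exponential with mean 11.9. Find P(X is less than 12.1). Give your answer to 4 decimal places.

Conditional on each component, P(X < 12.1): 1: 0.835685; 2: 0.638252.
By total probability, P(X < 12.1) = 0.57·0.835685 + 0.43·0.638252 = 0.750789.

0.7508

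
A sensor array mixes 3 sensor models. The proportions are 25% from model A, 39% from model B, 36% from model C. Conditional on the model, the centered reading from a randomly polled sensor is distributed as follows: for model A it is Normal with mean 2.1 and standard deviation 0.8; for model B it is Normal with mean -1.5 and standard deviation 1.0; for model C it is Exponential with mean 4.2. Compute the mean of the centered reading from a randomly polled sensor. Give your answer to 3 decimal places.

1.452

Component means — A: 2.1; B: -1.5; C: 4.2.
E[X] = 0.25·2.1 + 0.39·-1.5 + 0.36·4.2 = 1.452.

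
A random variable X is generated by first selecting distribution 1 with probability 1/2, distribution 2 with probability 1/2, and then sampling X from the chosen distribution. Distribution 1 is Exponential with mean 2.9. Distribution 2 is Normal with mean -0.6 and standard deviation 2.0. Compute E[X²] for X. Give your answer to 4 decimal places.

10.5900

For each component E[X²] = Var + (mean)², giving 1: 16.82; 2: 4.36.
Overall E[X²] = 0.5·16.82 + 0.5·4.36 = 10.59.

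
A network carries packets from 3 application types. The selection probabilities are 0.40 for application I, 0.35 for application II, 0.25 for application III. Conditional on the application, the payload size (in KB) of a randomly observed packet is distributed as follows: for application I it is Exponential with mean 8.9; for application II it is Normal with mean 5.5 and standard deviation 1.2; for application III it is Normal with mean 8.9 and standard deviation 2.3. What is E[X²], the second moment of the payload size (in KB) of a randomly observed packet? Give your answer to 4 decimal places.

95.5845

For each component E[X²] = Var + (mean)², giving I: 158.42; II: 31.69; III: 84.5.
Overall E[X²] = 0.4·158.42 + 0.35·31.69 + 0.25·84.5 = 95.5845.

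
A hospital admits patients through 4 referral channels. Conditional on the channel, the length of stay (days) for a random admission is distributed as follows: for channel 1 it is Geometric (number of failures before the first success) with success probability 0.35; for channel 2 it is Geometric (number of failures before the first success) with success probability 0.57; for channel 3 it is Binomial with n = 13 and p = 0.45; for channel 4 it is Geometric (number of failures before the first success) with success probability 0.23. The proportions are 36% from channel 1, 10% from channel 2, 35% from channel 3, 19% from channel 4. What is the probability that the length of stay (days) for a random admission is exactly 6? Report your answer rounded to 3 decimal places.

Conditional on each channel, P(X = 6): 1: 0.0263966; 2: 0.00360318; 3: 0.216936; 4: 0.0479371.
By total probability, P(X = 6) = 0.36·0.0263966 + 0.1·0.00360318 + 0.35·0.216936 + 0.19·0.0479371 = 0.0948987.

0.095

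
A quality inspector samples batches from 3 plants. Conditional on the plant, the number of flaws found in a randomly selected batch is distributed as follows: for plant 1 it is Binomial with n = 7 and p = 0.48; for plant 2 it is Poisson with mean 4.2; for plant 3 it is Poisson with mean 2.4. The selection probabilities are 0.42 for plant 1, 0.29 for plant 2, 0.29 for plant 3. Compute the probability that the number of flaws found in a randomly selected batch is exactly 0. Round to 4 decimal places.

0.0350

Conditional on each plant, P(X = 0): 1: 0.0102807; 2: 0.0149956; 3: 0.090718.
By total probability, P(X = 0) = 0.42·0.0102807 + 0.29·0.0149956 + 0.29·0.090718 = 0.0349748.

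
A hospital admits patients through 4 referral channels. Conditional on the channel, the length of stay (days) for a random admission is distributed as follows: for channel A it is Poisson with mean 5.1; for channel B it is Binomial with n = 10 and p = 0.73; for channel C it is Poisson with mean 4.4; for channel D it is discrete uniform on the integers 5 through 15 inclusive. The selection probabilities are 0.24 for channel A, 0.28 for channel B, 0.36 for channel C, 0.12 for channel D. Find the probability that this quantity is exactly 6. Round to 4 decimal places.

0.1385

Conditional on each channel, P(X = 6): A: 0.149; B: 0.168893; C: 0.123734; D: 0.0909091.
By total probability, P(X = 6) = 0.24·0.149 + 0.28·0.168893 + 0.36·0.123734 + 0.12·0.0909091 = 0.138503.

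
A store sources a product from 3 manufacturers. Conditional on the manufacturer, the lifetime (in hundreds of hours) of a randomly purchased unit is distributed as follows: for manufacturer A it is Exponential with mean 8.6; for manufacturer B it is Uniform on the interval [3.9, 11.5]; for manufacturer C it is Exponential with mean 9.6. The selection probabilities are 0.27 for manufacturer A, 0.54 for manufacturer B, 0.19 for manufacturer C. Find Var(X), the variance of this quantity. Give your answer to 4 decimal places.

Per component, A: μ=8.6, E[X²]=147.92; B: μ=7.7, E[X²]=64.1033; C: μ=9.6, E[X²]=184.32.
E[X] = 0.27·8.6 + 0.54·7.7 + 0.19·9.6 = 8.304.
E[X²] = 0.27·147.92 + 0.54·64.1033 + 0.19·184.32 = 109.575.
Var(X) = E[X²] − (E[X])² = 109.575 − 68.9564 = 40.6186.

40.6186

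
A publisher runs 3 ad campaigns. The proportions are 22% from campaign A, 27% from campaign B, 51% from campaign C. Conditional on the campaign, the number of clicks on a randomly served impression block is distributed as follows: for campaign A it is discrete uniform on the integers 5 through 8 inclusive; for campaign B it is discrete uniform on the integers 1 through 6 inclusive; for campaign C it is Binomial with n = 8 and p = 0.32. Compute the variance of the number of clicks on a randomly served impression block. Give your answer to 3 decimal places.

4.348

Per component, A: μ=6.5, E[X²]=43.5; B: μ=3.5, E[X²]=15.1667; C: μ=2.56, E[X²]=8.2944.
E[X] = 0.22·6.5 + 0.27·3.5 + 0.51·2.56 = 3.6806.
E[X²] = 0.22·43.5 + 0.27·15.1667 + 0.51·8.2944 = 17.8951.
Var(X) = E[X²] − (E[X])² = 17.8951 − 13.5468 = 4.34833.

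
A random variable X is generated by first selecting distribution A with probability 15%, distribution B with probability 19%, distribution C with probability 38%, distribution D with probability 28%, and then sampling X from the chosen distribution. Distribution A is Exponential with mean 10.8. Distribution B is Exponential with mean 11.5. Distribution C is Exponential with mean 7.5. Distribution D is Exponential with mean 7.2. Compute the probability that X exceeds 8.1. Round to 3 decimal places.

Conditional on each component, P(X > 8.1): A: 0.472367; B: 0.494431; C: 0.339596; D: 0.324652.
By total probability, P(X > 8.1) = 0.15·0.472367 + 0.19·0.494431 + 0.38·0.339596 + 0.28·0.324652 = 0.384746.

0.385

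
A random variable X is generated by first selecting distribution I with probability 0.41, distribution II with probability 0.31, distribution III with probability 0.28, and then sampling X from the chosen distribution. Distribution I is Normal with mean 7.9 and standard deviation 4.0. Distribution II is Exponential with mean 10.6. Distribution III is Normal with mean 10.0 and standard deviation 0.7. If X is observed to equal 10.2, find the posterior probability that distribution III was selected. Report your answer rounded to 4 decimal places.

0.7697

Likelihoods f(10.2 | ·): I: 0.0845387; II: 0.0360403; III: 0.547124.
Posterior ∝ prior × likelihood. Numerator for III: 0.28·0.547124 = 0.153195.
Normalizing constant: 0.41·0.0845387 + 0.31·0.0360403 + 0.28·0.547124 = 0.199028.
P(III | observation) = 0.153195 / 0.199028 = 0.769714.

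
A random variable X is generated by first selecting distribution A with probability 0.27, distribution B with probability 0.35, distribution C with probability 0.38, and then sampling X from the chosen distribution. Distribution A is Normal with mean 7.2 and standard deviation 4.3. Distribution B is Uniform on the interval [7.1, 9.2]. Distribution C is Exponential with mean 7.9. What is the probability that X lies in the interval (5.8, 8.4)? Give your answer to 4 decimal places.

0.3319

Conditional on each component, P(5.8 < X < 8.4): A: 0.237534; B: 0.619048; C: 0.134583.
By total probability, P(5.8 < X < 8.4) = 0.27·0.237534 + 0.35·0.619048 + 0.38·0.134583 = 0.331942.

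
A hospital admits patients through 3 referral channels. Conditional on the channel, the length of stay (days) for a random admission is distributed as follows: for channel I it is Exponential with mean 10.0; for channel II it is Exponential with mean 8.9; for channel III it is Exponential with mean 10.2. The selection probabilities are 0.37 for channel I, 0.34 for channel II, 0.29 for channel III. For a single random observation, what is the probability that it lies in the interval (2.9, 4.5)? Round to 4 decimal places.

Conditional on each channel, P(2.9 < X < 4.5): I: 0.110635; II: 0.118786; III: 0.109251.
By total probability, P(2.9 < X < 4.5) = 0.37·0.110635 + 0.34·0.118786 + 0.29·0.109251 = 0.113005.

0.1130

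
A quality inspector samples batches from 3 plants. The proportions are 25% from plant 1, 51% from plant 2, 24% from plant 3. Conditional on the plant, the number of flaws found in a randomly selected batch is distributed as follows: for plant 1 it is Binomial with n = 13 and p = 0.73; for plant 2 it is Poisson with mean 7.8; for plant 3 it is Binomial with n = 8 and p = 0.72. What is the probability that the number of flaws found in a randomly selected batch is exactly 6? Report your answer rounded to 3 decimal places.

Conditional on each plant, P(X = 6): 1: 0.0271644; 2: 0.128156; 3: 0.305822.
By total probability, P(X = 6) = 0.25·0.0271644 + 0.51·0.128156 + 0.24·0.305822 = 0.145548.

0.146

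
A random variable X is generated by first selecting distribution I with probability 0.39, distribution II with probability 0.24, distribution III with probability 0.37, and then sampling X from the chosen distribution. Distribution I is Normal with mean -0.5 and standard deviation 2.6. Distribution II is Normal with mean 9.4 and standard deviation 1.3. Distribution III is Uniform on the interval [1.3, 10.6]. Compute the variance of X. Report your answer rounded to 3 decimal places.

21.943

Per component, I: μ=-0.5, E[X²]=7.01; II: μ=9.4, E[X²]=90.05; III: μ=5.95, E[X²]=42.61.
E[X] = 0.39·-0.5 + 0.24·9.4 + 0.37·5.95 = 4.2625.
E[X²] = 0.39·7.01 + 0.24·90.05 + 0.37·42.61 = 40.1116.
Var(X) = E[X²] − (E[X])² = 40.1116 − 18.1689 = 21.9427.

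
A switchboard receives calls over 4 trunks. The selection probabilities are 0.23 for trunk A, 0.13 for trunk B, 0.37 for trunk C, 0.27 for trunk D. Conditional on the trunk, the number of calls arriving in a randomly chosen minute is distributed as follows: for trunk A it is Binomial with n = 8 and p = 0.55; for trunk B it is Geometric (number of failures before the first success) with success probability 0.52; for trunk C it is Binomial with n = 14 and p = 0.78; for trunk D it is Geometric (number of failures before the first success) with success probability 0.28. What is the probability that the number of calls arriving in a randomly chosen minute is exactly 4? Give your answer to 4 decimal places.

0.0844

Conditional on each trunk, P(X = 4): A: 0.262663; B: 0.0276038; C: 9.841e-05; D: 0.0752468.
By total probability, P(X = 4) = 0.23·0.262663 + 0.13·0.0276038 + 0.37·9.841e-05 + 0.27·0.0752468 = 0.084354.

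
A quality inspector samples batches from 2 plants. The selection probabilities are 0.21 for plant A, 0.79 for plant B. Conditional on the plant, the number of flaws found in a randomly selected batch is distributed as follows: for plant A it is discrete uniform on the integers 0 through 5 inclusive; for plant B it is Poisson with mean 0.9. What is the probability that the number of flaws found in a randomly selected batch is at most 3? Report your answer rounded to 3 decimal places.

Conditional on each plant, P(X ≤ 3): A: 0.666667; B: 0.986541.
By total probability, P(X ≤ 3) = 0.21·0.666667 + 0.79·0.986541 = 0.919368.

0.919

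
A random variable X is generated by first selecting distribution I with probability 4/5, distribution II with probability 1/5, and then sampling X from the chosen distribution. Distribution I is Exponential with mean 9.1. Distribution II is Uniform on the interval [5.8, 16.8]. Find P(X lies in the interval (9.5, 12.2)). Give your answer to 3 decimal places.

Conditional on each component, P(9.5 < X < 12.2): I: 0.0903861; II: 0.245455.
By total probability, P(9.5 < X < 12.2) = 0.8·0.0903861 + 0.2·0.245455 = 0.1214.

0.121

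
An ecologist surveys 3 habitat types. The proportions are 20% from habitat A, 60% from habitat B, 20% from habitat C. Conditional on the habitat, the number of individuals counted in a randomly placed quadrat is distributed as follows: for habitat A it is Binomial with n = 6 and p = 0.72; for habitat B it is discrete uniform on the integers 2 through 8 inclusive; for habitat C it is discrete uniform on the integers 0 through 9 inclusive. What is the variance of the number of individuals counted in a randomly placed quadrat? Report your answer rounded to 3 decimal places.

4.379

Per component, A: μ=4.32, E[X²]=19.872; B: μ=5, E[X²]=29; C: μ=4.5, E[X²]=28.5.
E[X] = 0.2·4.32 + 0.6·5 + 0.2·4.5 = 4.764.
E[X²] = 0.2·19.872 + 0.6·29 + 0.2·28.5 = 27.0744.
Var(X) = E[X²] − (E[X])² = 27.0744 − 22.6957 = 4.3787.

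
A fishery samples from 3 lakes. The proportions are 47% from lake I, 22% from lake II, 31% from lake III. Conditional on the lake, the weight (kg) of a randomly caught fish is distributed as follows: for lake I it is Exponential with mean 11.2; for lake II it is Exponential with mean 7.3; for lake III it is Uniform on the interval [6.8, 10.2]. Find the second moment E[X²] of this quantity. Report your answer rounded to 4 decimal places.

164.0573

For each component E[X²] = Var + (mean)², giving I: 250.88; II: 106.58; III: 73.2133.
Overall E[X²] = 0.47·250.88 + 0.22·106.58 + 0.31·73.2133 = 164.057.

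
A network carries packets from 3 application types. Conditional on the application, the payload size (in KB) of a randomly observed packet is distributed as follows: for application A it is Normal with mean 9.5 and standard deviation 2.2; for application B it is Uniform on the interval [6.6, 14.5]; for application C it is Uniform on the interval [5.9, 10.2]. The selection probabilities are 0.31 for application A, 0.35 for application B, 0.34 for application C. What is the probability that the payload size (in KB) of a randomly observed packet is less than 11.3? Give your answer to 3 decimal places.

Conditional on each application, P(X < 11.3): A: 0.793373; B: 0.594937; C: 1.
By total probability, P(X < 11.3) = 0.31·0.793373 + 0.35·0.594937 + 0.34·1 = 0.794174.

0.794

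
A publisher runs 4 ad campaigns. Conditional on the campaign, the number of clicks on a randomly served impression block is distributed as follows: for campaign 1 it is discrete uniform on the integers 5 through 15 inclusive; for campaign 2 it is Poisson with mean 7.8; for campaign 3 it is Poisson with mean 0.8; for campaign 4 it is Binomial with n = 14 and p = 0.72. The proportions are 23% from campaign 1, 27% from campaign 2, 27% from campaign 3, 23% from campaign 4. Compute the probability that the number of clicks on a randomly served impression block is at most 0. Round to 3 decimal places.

0.121

Conditional on each campaign, P(X ≤ 0): 1: 0; 2: 0.000409735; 3: 0.449329; 4: 1.82059e-08.
By total probability, P(X ≤ 0) = 0.23·0 + 0.27·0.000409735 + 0.27·0.449329 + 0.23·1.82059e-08 = 0.121429.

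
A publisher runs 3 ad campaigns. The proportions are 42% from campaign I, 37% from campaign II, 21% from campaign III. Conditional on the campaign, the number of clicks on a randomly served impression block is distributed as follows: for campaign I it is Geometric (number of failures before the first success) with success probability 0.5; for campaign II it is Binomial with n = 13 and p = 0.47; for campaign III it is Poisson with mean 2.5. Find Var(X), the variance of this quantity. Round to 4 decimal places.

Per component, I: μ=1, E[X²]=3; II: μ=6.11, E[X²]=40.5704; III: μ=2.5, E[X²]=8.75.
E[X] = 0.42·1 + 0.37·6.11 + 0.21·2.5 = 3.2057.
E[X²] = 0.42·3 + 0.37·40.5704 + 0.21·8.75 = 18.1085.
Var(X) = E[X²] − (E[X])² = 18.1085 − 10.2765 = 7.83204.

7.8320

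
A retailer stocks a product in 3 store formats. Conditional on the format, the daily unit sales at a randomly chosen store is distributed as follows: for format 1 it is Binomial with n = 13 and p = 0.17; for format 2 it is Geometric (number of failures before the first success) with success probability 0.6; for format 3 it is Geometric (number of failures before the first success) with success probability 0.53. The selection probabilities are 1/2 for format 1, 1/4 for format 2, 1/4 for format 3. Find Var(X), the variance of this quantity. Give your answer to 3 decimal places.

Per component, 1: μ=2.21, E[X²]=6.7184; 2: μ=0.666667, E[X²]=1.55556; 3: μ=0.886792, E[X²]=2.45959.
E[X] = 0.5·2.21 + 0.25·0.666667 + 0.25·0.886792 = 1.49336.
E[X²] = 0.5·6.7184 + 0.25·1.55556 + 0.25·2.45959 = 4.36299.
Var(X) = E[X²] − (E[X])² = 4.36299 − 2.23014 = 2.13285.

2.133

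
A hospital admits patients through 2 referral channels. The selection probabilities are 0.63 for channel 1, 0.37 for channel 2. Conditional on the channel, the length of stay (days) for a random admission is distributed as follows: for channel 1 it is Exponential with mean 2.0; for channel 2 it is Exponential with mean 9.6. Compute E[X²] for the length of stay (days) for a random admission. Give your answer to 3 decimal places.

For each component E[X²] = Var + (mean)², giving 1: 8; 2: 184.32.
Overall E[X²] = 0.63·8 + 0.37·184.32 = 73.2384.

73.238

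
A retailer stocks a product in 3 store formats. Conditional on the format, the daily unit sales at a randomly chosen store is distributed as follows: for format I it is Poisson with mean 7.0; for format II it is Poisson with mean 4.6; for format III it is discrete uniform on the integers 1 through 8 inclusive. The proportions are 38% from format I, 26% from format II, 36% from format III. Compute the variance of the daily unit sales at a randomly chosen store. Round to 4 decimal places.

Per component, I: μ=7, E[X²]=56; II: μ=4.6, E[X²]=25.76; III: μ=4.5, E[X²]=25.5.
E[X] = 0.38·7 + 0.26·4.6 + 0.36·4.5 = 5.476.
E[X²] = 0.38·56 + 0.26·25.76 + 0.36·25.5 = 37.1576.
Var(X) = E[X²] − (E[X])² = 37.1576 − 29.9866 = 7.17102.

7.1710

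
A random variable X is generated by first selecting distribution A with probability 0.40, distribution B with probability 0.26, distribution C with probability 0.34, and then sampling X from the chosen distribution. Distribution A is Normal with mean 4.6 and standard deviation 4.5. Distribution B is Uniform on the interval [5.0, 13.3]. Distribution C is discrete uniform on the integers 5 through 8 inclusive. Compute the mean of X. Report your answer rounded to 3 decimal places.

6.429

Component means — A: 4.6; B: 9.15; C: 6.5.
E[X] = 0.4·4.6 + 0.26·9.15 + 0.34·6.5 = 6.429.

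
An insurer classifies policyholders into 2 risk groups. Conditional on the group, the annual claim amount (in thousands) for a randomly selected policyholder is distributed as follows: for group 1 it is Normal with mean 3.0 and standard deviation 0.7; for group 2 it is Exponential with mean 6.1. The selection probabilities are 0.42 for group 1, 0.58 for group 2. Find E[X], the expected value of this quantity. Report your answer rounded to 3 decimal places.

4.798

Component means — 1: 3; 2: 6.1.
E[X] = 0.42·3 + 0.58·6.1 = 4.798.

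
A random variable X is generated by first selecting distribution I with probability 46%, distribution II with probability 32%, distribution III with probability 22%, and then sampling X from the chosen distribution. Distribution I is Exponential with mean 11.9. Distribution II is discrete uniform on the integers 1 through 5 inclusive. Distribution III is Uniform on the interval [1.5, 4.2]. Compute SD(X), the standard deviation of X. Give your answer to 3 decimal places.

Per component, I: μ=11.9, E[X²]=283.22; II: μ=3, E[X²]=11; III: μ=2.85, E[X²]=8.73.
E[X] = 0.46·11.9 + 0.32·3 + 0.22·2.85 = 7.061.
E[X²] = 0.46·283.22 + 0.32·11 + 0.22·8.73 = 135.722.
Var(X) = E[X²] − (E[X])² = 135.722 − 49.8577 = 85.8641.
SD(X) = √85.8641 = 9.26629.

9.266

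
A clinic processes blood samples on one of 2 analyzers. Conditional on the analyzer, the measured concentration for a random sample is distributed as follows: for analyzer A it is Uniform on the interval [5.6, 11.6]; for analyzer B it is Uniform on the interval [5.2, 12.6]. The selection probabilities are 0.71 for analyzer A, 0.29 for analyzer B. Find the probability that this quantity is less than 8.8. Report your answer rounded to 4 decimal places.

0.5197

Conditional on each analyzer, P(X < 8.8): A: 0.533333; B: 0.486486.
By total probability, P(X < 8.8) = 0.71·0.533333 + 0.29·0.486486 = 0.519748.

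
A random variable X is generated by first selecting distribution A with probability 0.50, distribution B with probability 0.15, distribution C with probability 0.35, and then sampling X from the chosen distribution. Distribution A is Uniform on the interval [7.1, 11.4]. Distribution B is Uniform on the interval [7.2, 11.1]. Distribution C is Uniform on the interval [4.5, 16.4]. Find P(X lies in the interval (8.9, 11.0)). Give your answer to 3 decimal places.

0.387

Conditional on each component, P(8.9 < X < 11.0): A: 0.488372; B: 0.538462; C: 0.176471.
By total probability, P(8.9 < X < 11.0) = 0.5·0.488372 + 0.15·0.538462 + 0.35·0.176471 = 0.38672.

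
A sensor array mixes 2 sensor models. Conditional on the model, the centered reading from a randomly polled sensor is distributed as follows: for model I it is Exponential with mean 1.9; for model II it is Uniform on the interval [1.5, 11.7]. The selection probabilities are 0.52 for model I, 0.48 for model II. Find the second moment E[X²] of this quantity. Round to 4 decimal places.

28.8248

For each component E[X²] = Var + (mean)², giving I: 7.22; II: 52.23.
Overall E[X²] = 0.52·7.22 + 0.48·52.23 = 28.8248.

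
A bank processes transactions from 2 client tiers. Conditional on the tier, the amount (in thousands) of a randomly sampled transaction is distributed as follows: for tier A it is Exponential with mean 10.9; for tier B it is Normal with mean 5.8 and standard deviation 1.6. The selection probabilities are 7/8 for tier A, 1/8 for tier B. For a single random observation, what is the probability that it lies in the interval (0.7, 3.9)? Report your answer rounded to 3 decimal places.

0.223

Conditional on each tier, P(0.7 < X < 3.9): A: 0.238584; B: 0.116798.
By total probability, P(0.7 < X < 3.9) = 0.875·0.238584 + 0.125·0.116798 = 0.223361.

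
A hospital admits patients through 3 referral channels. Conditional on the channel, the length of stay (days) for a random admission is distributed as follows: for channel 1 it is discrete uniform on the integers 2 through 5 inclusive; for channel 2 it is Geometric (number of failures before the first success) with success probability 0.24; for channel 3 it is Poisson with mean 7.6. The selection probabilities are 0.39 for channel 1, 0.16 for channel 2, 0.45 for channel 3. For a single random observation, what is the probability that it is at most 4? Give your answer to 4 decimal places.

Conditional on each channel, P(X ≤ 4): 1: 0.75; 2: 0.746447; 3: 0.124939.
By total probability, P(X ≤ 4) = 0.39·0.75 + 0.16·0.746447 + 0.45·0.124939 = 0.468154.

0.4682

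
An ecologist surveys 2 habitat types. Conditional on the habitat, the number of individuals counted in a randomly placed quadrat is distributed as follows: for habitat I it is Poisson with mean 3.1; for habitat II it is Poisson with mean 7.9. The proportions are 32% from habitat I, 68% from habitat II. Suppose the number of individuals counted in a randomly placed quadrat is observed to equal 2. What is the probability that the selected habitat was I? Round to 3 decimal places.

0.898

Likelihoods P(X=2 | ·): I: 0.216461; II: 0.0115691.
Posterior ∝ prior × likelihood. Numerator for I: 0.32·0.216461 = 0.0692677.
Normalizing constant: 0.32·0.216461 + 0.68·0.0115691 = 0.0771346.
P(I | observation) = 0.0692677 / 0.0771346 = 0.89801.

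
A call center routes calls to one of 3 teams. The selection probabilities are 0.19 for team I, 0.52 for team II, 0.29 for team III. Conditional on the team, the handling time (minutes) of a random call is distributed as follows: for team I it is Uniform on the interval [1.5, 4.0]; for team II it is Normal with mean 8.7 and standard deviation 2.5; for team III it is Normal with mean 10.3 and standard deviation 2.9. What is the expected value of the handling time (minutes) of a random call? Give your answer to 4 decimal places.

8.0335

Component means — I: 2.75; II: 8.7; III: 10.3.
E[X] = 0.19·2.75 + 0.52·8.7 + 0.29·10.3 = 8.0335.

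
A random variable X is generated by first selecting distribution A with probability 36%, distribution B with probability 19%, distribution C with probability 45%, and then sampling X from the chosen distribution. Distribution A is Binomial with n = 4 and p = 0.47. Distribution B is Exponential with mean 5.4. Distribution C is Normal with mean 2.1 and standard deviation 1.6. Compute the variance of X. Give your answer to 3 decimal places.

8.838

Per component, A: μ=1.88, E[X²]=4.5308; B: μ=5.4, E[X²]=58.32; C: μ=2.1, E[X²]=6.97.
E[X] = 0.36·1.88 + 0.19·5.4 + 0.45·2.1 = 2.6478.
E[X²] = 0.36·4.5308 + 0.19·58.32 + 0.45·6.97 = 15.8484.
Var(X) = E[X²] − (E[X])² = 15.8484 − 7.01084 = 8.83754.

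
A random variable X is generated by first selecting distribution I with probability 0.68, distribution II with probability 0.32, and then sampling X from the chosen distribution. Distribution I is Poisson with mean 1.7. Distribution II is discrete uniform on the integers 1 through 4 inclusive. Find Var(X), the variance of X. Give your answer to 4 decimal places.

Per component, I: μ=1.7, E[X²]=4.59; II: μ=2.5, E[X²]=7.5.
E[X] = 0.68·1.7 + 0.32·2.5 = 1.956.
E[X²] = 0.68·4.59 + 0.32·7.5 = 5.5212.
Var(X) = E[X²] − (E[X])² = 5.5212 − 3.82594 = 1.69526.

1.6953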